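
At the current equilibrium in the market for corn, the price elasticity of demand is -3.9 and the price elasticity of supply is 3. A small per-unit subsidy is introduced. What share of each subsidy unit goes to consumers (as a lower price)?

For a small subsidy around the equilibrium, the benefit split depends on the relative slopes, which at a point are proportional to the elasticities.
Buyer share = εs/(εs + |εd|) = 3/(3 + 3.9) = 10/23; seller share = |εd|/(εs + |εd|) = 13/23.

Consumer share = 10/23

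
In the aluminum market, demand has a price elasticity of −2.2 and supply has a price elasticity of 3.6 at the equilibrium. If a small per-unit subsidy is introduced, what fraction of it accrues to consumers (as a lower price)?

Consumer share = 18/29

For a small subsidy around the equilibrium, the benefit split depends on the relative slopes, which at a point are proportional to the elasticities.
Buyer share = εs/(εs + |εd|) = 3.6/(3.6 + 2.2) = 18/29; seller share = |εd|/(εs + |εd|) = 11/29.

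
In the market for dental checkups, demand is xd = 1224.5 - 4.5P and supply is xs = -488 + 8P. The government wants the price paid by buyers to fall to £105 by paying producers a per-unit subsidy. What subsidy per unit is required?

At a buyer price of 105, quantity demanded is 1224.5 − 4.5·105 = 752.
Sellers supply 752 only when they receive Ps with -488 + 8·Ps = 752, i.e. Ps = 155.
s = Ps − Pb = 155 − 105 = 50.

Required subsidy s = £50 per unit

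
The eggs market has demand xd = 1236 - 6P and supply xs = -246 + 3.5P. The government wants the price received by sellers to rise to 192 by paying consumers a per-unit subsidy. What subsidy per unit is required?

At a seller price of 192, quantity supplied is -246 + 3.5·192 = 426.
Buyers absorb 426 only when they pay Pb with 1236 − 6·Pb = 426, i.e. Pb = 135.
s = Ps − Pb = 192 − 135 = 57.

Required subsidy s = 57 per unit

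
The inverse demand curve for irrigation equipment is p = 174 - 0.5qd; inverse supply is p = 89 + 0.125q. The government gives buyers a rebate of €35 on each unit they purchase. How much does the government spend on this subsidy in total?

Government cost = €6720

Pre-subsidy: 174 - 0.5q = 89 + 0.125q gives q* = 136 and p* = 106.
With the rebate, buyers effectively pay pb = ps − 35, where ps is the price sellers receive.
On the curves, pb = 174 - 0.5q and ps = 89 + 0.125q; the wedge ps − pb = 35 gives 89 + 0.125q − (174 - 0.5q) = 35, so q' = 192.
Then pb = 174 − 0.5·192 = 78 and ps = 89 + 0.125·192 = 113.
Government outlay = subsidy × quantity = 35 × 192 = 6720.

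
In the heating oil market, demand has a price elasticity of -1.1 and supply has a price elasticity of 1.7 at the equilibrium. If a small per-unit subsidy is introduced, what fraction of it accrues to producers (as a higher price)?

Producer share = 11/28

For a small subsidy around the equilibrium, the benefit split depends on the relative slopes, which at a point are proportional to the elasticities.
Buyer share = εs/(εs + |εd|) = 1.7/(1.7 + 1.1) = 17/28; seller share = |εd|/(εs + |εd|) = 11/28.
So producers capture 11/28 of the subsidy.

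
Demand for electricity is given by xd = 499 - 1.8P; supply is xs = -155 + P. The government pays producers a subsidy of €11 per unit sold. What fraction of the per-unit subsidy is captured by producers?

Producer share = 9/14

Pre-subsidy: 499 - 1.8P = -155 + P gives P* = 1635/7, x* = 550/7.
With the subsidy, sellers receive Ps = Pb + 11 for each unit, where Pb is the price buyers pay.
Supply in terms of Pb becomes xs = -155 + 1(Pb + 11) = -144 + Pb. Setting this equal to demand: 499 - 1.8Pb = -144 + Pb, so Pb = 3215/14.
Sellers receive Ps = 3215/14 + 11 = 3369/14; x' = 499 − 1.8·(3215/14) = 1199/14.
Buyers' price falls by P* − Pb = 1635/7 − 3215/14 = 55/14; sellers' price rises by Ps − P* = 3369/14 − 1635/7 = 99/14.
So producers capture (99/14)/11 = 9/14 of each unit of subsidy.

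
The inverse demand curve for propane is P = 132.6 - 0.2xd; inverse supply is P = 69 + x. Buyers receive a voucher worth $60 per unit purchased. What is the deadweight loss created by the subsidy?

Deadweight loss = $1500

Pre-subsidy: 132.6 - 0.2x = 69 + x gives x* = 53 and P* = 122.
With the rebate, buyers effectively pay Pb = Ps − 60, where Ps is the price sellers receive.
On the curves, Pb = 132.6 - 0.2x and Ps = 69 + x; the wedge Ps − Pb = 60 gives 69 + x − (132.6 - 0.2x) = 60, so x' = 103.
Then Pb = 132.6 − 0.2·103 = 112 and Ps = 69 + 1·103 = 172.
The subsidy expands output by 103 − 53 = 50 past the efficient level; on those units the gap between marginal cost and willingness to pay runs from 0 up to 60.
DWL = ½ × 60 × 50 = 1500.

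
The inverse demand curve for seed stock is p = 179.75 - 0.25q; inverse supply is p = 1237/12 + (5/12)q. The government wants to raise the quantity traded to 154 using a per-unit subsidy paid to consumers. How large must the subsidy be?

At q = 154, from the demand curve buyers pay pb = 179.75 − 0.25·154 = 141.25; from the supply curve sellers need ps = 1237/12 + (5/12)·154 = 167.25.
The subsidy must fill the gap: s = ps − pb = 167.25 − 141.25 = 26.

Required subsidy s = 26 per unit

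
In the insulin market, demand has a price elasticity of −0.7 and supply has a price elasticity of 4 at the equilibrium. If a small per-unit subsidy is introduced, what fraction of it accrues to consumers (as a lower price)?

Consumer share = 40/47

For a small subsidy around the equilibrium, the benefit split depends on the relative slopes, which at a point are proportional to the elasticities.
Buyer share = εs/(εs + |εd|) = 4/(4 + 0.7) = 40/47; seller share = |εd|/(εs + |εd|) = 7/47.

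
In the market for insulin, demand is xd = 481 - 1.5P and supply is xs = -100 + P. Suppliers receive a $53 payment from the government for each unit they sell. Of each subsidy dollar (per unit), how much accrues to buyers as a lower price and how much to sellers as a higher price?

Pre-subsidy: 481 - 1.5P = -100 + P gives P* = 232.4, x* = 132.4.
With the subsidy, sellers receive Ps = Pb + 53 for each unit, where Pb is the price buyers pay.
Supply in terms of Pb becomes xs = -100 + 1(Pb + 53) = -47 + Pb. Setting this equal to demand: 481 - 1.5Pb = -47 + Pb, so Pb = 211.2.
Sellers receive Ps = 211.2 + 53 = 264.2; x' = 481 − 1.5·211.2 = 164.2.
Buyers' price falls by P* − Pb = 232.4 − 211.2 = 21.2; sellers' price rises by Ps − P* = 264.2 − 232.4 = 31.8.

Buyers gain $21.2 per unit; sellers gain $31.8 per unit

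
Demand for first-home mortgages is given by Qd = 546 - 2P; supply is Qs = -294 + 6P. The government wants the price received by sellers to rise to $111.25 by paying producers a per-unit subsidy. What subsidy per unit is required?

Required subsidy s = $25 per unit

At a seller price of 111.25, quantity supplied is -294 + 6·111.25 = 373.5.
Buyers absorb 373.5 only when they pay Pb with 546 − 2·Pb = 373.5, i.e. Pb = 86.25.
s = Ps − Pb = 111.25 − 86.25 = 25.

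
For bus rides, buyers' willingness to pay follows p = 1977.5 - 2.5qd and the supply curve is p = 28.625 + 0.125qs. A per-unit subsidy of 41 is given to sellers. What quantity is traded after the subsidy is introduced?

Pre-subsidy: 1977.5 - 2.5q = 28.625 + 0.125q gives q* = 5197/7 and p* = 850/7.
With the subsidy, sellers receive ps = pb + 41 for each unit, where pb is the price buyers pay.
On the curves, pb = 1977.5 - 2.5q and ps = 28.625 + 0.125q; the wedge ps − pb = 41 gives 28.625 + 0.125q − (1977.5 - 2.5q) = 41, so q' = 15919/21.
Then pb = 1977.5 − 2.5·(15919/21) = 1730/21 and ps = 28.625 + 0.125·(15919/21) = 2591/21.

q' = 15919/21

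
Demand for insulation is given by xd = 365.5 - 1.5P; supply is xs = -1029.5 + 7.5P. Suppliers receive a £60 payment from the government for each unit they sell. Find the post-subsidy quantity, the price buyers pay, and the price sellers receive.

x' = 208; buyers pay £105; sellers receive £165

Pre-subsidy: 365.5 - 1.5P = -1029.5 + 7.5P gives P* = 155, x* = 133.
With the subsidy, sellers receive Ps = Pb + 60 for each unit, where Pb is the price buyers pay.
Supply in terms of Pb becomes xs = -1029.5 + 7.5(Pb + 60) = -579.5 + 7.5Pb. Setting this equal to demand: 365.5 - 1.5Pb = -579.5 + 7.5Pb, so Pb = 105.
Sellers receive Ps = 105 + 60 = 165; x' = 365.5 − 1.5·105 = 208.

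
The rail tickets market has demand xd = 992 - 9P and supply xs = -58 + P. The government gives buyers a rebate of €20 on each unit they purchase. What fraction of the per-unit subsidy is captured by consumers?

Pre-subsidy: 992 - 9P = -58 + P gives P* = 105, x* = 47.
With the rebate, buyers effectively pay Pb = Ps − 20, where Ps is the price sellers receive.
Demand in terms of Ps becomes xd = 992 − 9(Ps − 20) = 1172 - 9Ps. Setting this equal to supply: 1172 - 9Ps = -58 + Ps, so Ps = 123.
Buyers pay Pb = 123 − 20 = 103; x' = -58 + 1·123 = 65.
Buyers' price falls by P* − Pb = 105 − 103 = 2; sellers' price rises by Ps − P* = 123 − 105 = 18.
So consumers capture 2/20 = 0.1 of each unit of subsidy.

Consumer share = 0.1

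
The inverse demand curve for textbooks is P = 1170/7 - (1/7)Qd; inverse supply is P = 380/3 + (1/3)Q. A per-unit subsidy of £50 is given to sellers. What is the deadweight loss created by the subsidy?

Pre-subsidy: 1170/7 - (1/7)Q = 380/3 + (1/3)Q gives Q* = 85 and P* = 155.
With the subsidy, sellers receive Ps = Pb + 50 for each unit, where Pb is the price buyers pay.
On the curves, Pb = 1170/7 - (1/7)Q and Ps = 380/3 + (1/3)Q; the wedge Ps − Pb = 50 gives 380/3 + (1/3)Q − (1170/7 - (1/7)Q) = 50, so Q' = 190.
Then Pb = 1170/7 − (1/7)·190 = 140 and Ps = 380/3 + (1/3)·190 = 190.
The subsidy expands output by 190 − 85 = 105 past the efficient level; on those units the gap between marginal cost and willingness to pay runs from 0 up to 50.
DWL = ½ × 50 × 105 = 2625.

Deadweight loss = £2625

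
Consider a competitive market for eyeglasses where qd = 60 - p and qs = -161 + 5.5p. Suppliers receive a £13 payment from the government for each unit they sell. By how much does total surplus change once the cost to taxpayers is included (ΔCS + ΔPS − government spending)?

Pre-subsidy: 60 - p = -161 + 5.5p gives p* = 34, q* = 26.
With the subsidy, sellers receive ps = pb + 13 for each unit, where pb is the price buyers pay.
Supply in terms of pb becomes qs = -161 + 5.5(pb + 13) = -89.5 + 5.5pb. Setting this equal to demand: 60 - pb = -89.5 + 5.5pb, so pb = 23.
Sellers receive ps = 23 + 13 = 36; q' = 60 − 1·23 = 37.
ΔCS = ½(26 + 37)(34 − 23) = 346.5; ΔPS = ½(26 + 37)(36 − 34) = 63.
Government spending = 13 × 37 = 481.
Net change = 346.5 + 63 − 481 = -71.5. The loss equals the DWL triangle ½·13·11.

Net change in total surplus = -£71.5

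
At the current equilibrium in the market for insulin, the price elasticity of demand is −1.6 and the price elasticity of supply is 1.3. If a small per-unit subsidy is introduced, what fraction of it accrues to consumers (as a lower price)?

For a small subsidy around the equilibrium, the benefit split depends on the relative slopes, which at a point are proportional to the elasticities.
Buyer share = εs/(εs + |εd|) = 1.3/(1.3 + 1.6) = 13/29; seller share = |εd|/(εs + |εd|) = 16/29.

Consumer share = 13/29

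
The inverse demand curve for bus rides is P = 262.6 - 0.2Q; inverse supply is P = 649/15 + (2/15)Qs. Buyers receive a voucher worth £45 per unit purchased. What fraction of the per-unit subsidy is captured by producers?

Pre-subsidy: 262.6 - 0.2Q = 649/15 + (2/15)Q gives Q* = 658 and P* = 131.
With the rebate, buyers effectively pay Pb = Ps − 45, where Ps is the price sellers receive.
On the curves, Pb = 262.6 - 0.2Q and Ps = 649/15 + (2/15)Q; the wedge Ps − Pb = 45 gives 649/15 + (2/15)Q − (262.6 - 0.2Q) = 45, so Q' = 793.
Then Pb = 262.6 − 0.2·793 = 104 and Ps = 649/15 + (2/15)·793 = 149.
Buyers' price falls by P* − Pb = 131 − 104 = 27; sellers' price rises by Ps − P* = 149 − 131 = 18.
So producers capture 18/45 = 0.4 of each unit of subsidy.

Producer share = 0.4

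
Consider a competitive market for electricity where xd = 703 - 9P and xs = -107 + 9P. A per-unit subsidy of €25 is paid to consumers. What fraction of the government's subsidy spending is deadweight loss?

Pre-subsidy: 703 - 9P = -107 + 9P gives P* = 45, x* = 298.
With the rebate, buyers effectively pay Pb = Ps − 25, where Ps is the price sellers receive.
Demand in terms of Ps becomes xd = 703 − 9(Ps − 25) = 928 - 9Ps. Setting this equal to supply: 928 - 9Ps = -107 + 9Ps, so Ps = 57.5.
Buyers pay Pb = 57.5 − 25 = 32.5; x' = -107 + 9·57.5 = 410.5.
ΔCS = ½(298 + 410.5)(45 − 32.5) = 4428.125; ΔPS = ½(298 + 410.5)(57.5 − 45) = 4428.125.
Government spending = 25 × 410.5 = 10262.5.
DWL = ½ × 25 × (410.5 − 298) = 1406.25; fraction = 1406.25 / 10262.5 = 225/1642.

DWL / government spending = 225/1642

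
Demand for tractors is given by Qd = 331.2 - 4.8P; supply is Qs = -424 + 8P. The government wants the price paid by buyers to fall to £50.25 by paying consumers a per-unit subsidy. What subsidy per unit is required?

Required subsidy s = £14 per unit

At a buyer price of 50.25, quantity demanded is 331.2 − 4.8·50.25 = 90.
Sellers supply 90 only when they receive Ps with -424 + 8·Ps = 90, i.e. Ps = 64.25.
s = Ps − Pb = 64.25 − 50.25 = 14.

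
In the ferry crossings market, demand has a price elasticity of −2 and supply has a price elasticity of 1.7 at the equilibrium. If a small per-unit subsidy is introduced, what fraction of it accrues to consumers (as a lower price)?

Consumer share = 17/37

For a small subsidy around the equilibrium, the benefit split depends on the relative slopes, which at a point are proportional to the elasticities.
Buyer share = εs/(εs + |εd|) = 1.7/(1.7 + 2) = 17/37; seller share = |εd|/(εs + |εd|) = 20/37.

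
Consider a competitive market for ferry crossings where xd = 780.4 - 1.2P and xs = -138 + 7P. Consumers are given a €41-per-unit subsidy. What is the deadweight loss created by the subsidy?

Pre-subsidy: 780.4 - 1.2P = -138 + 7P gives P* = 112, x* = 646.
With the rebate, buyers effectively pay Pb = Ps − 41, where Ps is the price sellers receive.
Demand in terms of Ps becomes xd = 780.4 − 1.2(Ps − 41) = 829.6 - 1.2Ps. Setting this equal to supply: 829.6 - 1.2Ps = -138 + 7Ps, so Ps = 118.
Buyers pay Pb = 118 − 41 = 77; x' = -138 + 7·118 = 688.
The subsidy expands output by 688 − 646 = 42 past the efficient level; on those units the gap between marginal cost and willingness to pay runs from 0 up to 41.
DWL = ½ × 41 × 42 = 861.

Deadweight loss = €861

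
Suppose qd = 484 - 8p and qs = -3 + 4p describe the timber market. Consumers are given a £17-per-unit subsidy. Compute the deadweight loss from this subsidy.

Deadweight loss = 1156/3

Pre-subsidy: 484 - 8p = -3 + 4p gives p* = 487/12, q* = 478/3.
With the rebate, buyers effectively pay pb = ps − 17, where ps is the price sellers receive.
Demand in terms of ps becomes qd = 484 − 8(ps − 17) = 620 - 8ps. Setting this equal to supply: 620 - 8ps = -3 + 4ps, so ps = 623/12.
Buyers pay pb = 623/12 − 17 = 419/12; q' = -3 + 4·(623/12) = 614/3.
The subsidy expands output by 614/3 − 478/3 = 136/3 past the efficient level; on those units the gap between marginal cost and willingness to pay runs from 0 up to 17.
DWL = ½ × 17 × 136/3 = 1156/3.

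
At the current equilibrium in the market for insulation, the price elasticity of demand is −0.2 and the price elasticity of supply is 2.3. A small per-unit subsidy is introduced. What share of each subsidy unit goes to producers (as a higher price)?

For a small subsidy around the equilibrium, the benefit split depends on the relative slopes, which at a point are proportional to the elasticities.
Buyer share = εs/(εs + |εd|) = 2.3/(2.3 + 0.2) = 0.92; seller share = |εd|/(εs + |εd|) = 0.08.
So producers capture 0.08 of the subsidy.

Producer share = 0.08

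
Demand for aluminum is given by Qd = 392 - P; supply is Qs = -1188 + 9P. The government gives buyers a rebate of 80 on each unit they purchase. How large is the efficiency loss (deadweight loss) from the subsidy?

Pre-subsidy: 392 - P = -1188 + 9P gives P* = 158, Q* = 234.
With the rebate, buyers effectively pay Pb = Ps − 80, where Ps is the price sellers receive.
Demand in terms of Ps becomes Qd = 392 − 1(Ps − 80) = 472 - Ps. Setting this equal to supply: 472 - Ps = -1188 + 9Ps, so Ps = 166.
Buyers pay Pb = 166 − 80 = 86; Q' = -1188 + 9·166 = 306.
The subsidy expands output by 306 − 234 = 72 past the efficient level; on those units the gap between marginal cost and willingness to pay runs from 0 up to 80.
DWL = ½ × 80 × 72 = 2880.

Deadweight loss = 2880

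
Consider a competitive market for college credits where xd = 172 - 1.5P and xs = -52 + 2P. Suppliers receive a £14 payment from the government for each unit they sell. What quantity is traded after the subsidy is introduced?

Pre-subsidy: 172 - 1.5P = -52 + 2P gives P* = 64, x* = 76.
With the subsidy, sellers receive Ps = Pb + 14 for each unit, where Pb is the price buyers pay.
Supply in terms of Pb becomes xs = -52 + 2(Pb + 14) = -24 + 2Pb. Setting this equal to demand: 172 - 1.5Pb = -24 + 2Pb, so Pb = 56.
Sellers receive Ps = 56 + 14 = 70; x' = 172 − 1.5·56 = 88.

x' = 88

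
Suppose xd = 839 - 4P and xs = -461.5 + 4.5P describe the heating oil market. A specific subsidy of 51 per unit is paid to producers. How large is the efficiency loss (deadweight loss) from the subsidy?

Deadweight loss = 2754

Pre-subsidy: 839 - 4P = -461.5 + 4.5P gives P* = 153, x* = 227.
With the subsidy, sellers receive Ps = Pb + 51 for each unit, where Pb is the price buyers pay.
Supply in terms of Pb becomes xs = -461.5 + 4.5(Pb + 51) = -232 + 4.5Pb. Setting this equal to demand: 839 - 4Pb = -232 + 4.5Pb, so Pb = 126.
Sellers receive Ps = 126 + 51 = 177; x' = 839 − 4·126 = 335.
The subsidy expands output by 335 − 227 = 108 past the efficient level; on those units the gap between marginal cost and willingness to pay runs from 0 up to 51.
DWL = ½ × 51 × 108 = 2754.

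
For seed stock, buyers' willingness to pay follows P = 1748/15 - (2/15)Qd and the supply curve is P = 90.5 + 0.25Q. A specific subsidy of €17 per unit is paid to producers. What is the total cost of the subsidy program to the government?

Government cost = 43894/23

Pre-subsidy: 1748/15 - (2/15)Q = 90.5 + 0.25Q gives Q* = 1562/23 and P* = 2472/23.
With the subsidy, sellers receive Ps = Pb + 17 for each unit, where Pb is the price buyers pay.
On the curves, Pb = 1748/15 - (2/15)Q and Ps = 90.5 + 0.25Q; the wedge Ps − Pb = 17 gives 90.5 + 0.25Q − (1748/15 - (2/15)Q) = 17, so Q' = 2582/23.
Then Pb = 1748/15 − (2/15)·(2582/23) = 2336/23 and Ps = 90.5 + 0.25·(2582/23) = 2727/23.
Government outlay = subsidy × quantity = 17 × 2582/23 = 43894/23.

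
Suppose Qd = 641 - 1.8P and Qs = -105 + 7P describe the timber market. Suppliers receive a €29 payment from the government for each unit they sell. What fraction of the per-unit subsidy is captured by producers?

Pre-subsidy: 641 - 1.8P = -105 + 7P gives P* = 1865/22, Q* = 10745/22.
With the subsidy, sellers receive Ps = Pb + 29 for each unit, where Pb is the price buyers pay.
Supply in terms of Pb becomes Qs = -105 + 7(Pb + 29) = 98 + 7Pb. Setting this equal to demand: 641 - 1.8Pb = 98 + 7Pb, so Pb = 2715/44.
Sellers receive Ps = 2715/44 + 29 = 3991/44; Q' = 641 − 1.8·(2715/44) = 23317/44.
Buyers' price falls by P* − Pb = 1865/22 − 2715/44 = 1015/44; sellers' price rises by Ps − P* = 3991/44 − 1865/22 = 261/44.
So producers capture (261/44)/29 = 9/44 of each unit of subsidy.

Producer share = 9/44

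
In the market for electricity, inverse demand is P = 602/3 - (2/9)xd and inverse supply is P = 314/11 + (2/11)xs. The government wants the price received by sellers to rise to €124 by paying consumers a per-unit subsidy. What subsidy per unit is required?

At a seller price of 124, quantity supplied is -157 + 5.5·124 = 525.
Buyers absorb 525 only when they pay Pb = 602/3 − (2/9)·525 = 84.
s = Ps − Pb = 124 − 84 = 40.

Required subsidy s = €40 per unit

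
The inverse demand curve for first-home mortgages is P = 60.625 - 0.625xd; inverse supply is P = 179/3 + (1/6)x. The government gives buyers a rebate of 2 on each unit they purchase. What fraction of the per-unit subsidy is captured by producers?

Producer share = 4/19

Pre-subsidy: 60.625 - 0.625x = 179/3 + (1/6)x gives x* = 23/19 and P* = 2275/38.
With the rebate, buyers effectively pay Pb = Ps − 2, where Ps is the price sellers receive.
On the curves, Pb = 60.625 - 0.625x and Ps = 179/3 + (1/6)x; the wedge Ps − Pb = 2 gives 179/3 + (1/6)x − (60.625 - 0.625x) = 2, so x' = 71/19.
Then Pb = 60.625 − 0.625·(71/19) = 2215/38 and Ps = 179/3 + (1/6)·(71/19) = 2291/38.
Buyers' price falls by P* − Pb = 2275/38 − 2215/38 = 30/19; sellers' price rises by Ps − P* = 2291/38 − 2275/38 = 8/19.
So producers capture (8/19)/2 = 4/19 of each unit of subsidy.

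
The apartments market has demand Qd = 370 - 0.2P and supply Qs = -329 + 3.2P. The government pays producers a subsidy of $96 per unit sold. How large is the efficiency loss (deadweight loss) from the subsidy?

Pre-subsidy: 370 - 0.2P = -329 + 3.2P gives P* = 3495/17, Q* = 5591/17.
With the subsidy, sellers receive Ps = Pb + 96 for each unit, where Pb is the price buyers pay.
Supply in terms of Pb becomes Qs = -329 + 3.2(Pb + 96) = -21.8 + 3.2Pb. Setting this equal to demand: 370 - 0.2Pb = -21.8 + 3.2Pb, so Pb = 1959/17.
Sellers receive Ps = 1959/17 + 96 = 3591/17; Q' = 370 − 0.2·(1959/17) = 29491/85.
The subsidy expands output by 29491/85 − 5591/17 = 1536/85 past the efficient level; on those units the gap between marginal cost and willingness to pay runs from 0 up to 96.
DWL = ½ × 96 × 1536/85 = 73728/85.

Deadweight loss = 73728/85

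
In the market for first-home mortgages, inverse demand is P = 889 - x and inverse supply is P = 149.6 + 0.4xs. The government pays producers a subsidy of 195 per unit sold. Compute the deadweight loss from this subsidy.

Deadweight loss = 190125/14

Pre-subsidy: 889 - x = 149.6 + 0.4x gives x* = 3697/7 and P* = 2526/7.
With the subsidy, sellers receive Ps = Pb + 195 for each unit, where Pb is the price buyers pay.
On the curves, Pb = 889 - x and Ps = 149.6 + 0.4x; the wedge Ps − Pb = 195 gives 149.6 + 0.4x − (889 - x) = 195, so x' = 4672/7.
Then Pb = 889 − 1·(4672/7) = 1551/7 and Ps = 149.6 + 0.4·(4672/7) = 2916/7.
The subsidy expands output by 4672/7 − 3697/7 = 975/7 past the efficient level; on those units the gap between marginal cost and willingness to pay runs from 0 up to 195.
DWL = ½ × 195 × 975/7 = 190125/14.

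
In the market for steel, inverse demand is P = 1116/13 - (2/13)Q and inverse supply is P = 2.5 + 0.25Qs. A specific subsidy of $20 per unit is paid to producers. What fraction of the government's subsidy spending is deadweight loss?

DWL / government spending = 260/2687

Pre-subsidy: 1116/13 - (2/13)Q = 2.5 + 0.25Q gives Q* = 4334/21 and P* = 1136/21.
With the subsidy, sellers receive Ps = Pb + 20 for each unit, where Pb is the price buyers pay.
On the curves, Pb = 1116/13 - (2/13)Q and Ps = 2.5 + 0.25Q; the wedge Ps − Pb = 20 gives 2.5 + 0.25Q − (1116/13 - (2/13)Q) = 20, so Q' = 5374/21.
Then Pb = 1116/13 − (2/13)·(5374/21) = 976/21 and Ps = 2.5 + 0.25·(5374/21) = 1396/21.
ΔCS = ½(4334/21 + 5374/21)(1136/21 − 976/21) = 258880/147; ΔPS = ½(4334/21 + 5374/21)(1396/21 − 1136/21) = 420680/147.
Government spending = 20 × 5374/21 = 107480/21.
DWL = ½ × 20 × (5374/21 − 4334/21) = 10400/21; fraction = (10400/21) / (107480/21) = 260/2687.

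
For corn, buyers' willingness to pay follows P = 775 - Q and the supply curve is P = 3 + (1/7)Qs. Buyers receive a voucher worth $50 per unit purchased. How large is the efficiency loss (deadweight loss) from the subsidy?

Deadweight loss = $1093.75

Pre-subsidy: 775 - Q = 3 + (1/7)Q gives Q* = 675.5 and P* = 99.5.
With the rebate, buyers effectively pay Pb = Ps − 50, where Ps is the price sellers receive.
On the curves, Pb = 775 - Q and Ps = 3 + (1/7)Q; the wedge Ps − Pb = 50 gives 3 + (1/7)Q − (775 - Q) = 50, so Q' = 719.25.
Then Pb = 775 − 1·719.25 = 55.75 and Ps = 3 + (1/7)·719.25 = 105.75.
The subsidy expands output by 719.25 − 675.5 = 43.75 past the efficient level; on those units the gap between marginal cost and willingness to pay runs from 0 up to 50.
DWL = ½ × 50 × 43.75 = 1093.75.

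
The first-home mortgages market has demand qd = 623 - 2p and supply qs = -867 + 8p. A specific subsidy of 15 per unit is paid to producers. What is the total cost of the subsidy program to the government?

Government cost = 5235

Pre-subsidy: 623 - 2p = -867 + 8p gives p* = 149, q* = 325.
With the subsidy, sellers receive ps = pb + 15 for each unit, where pb is the price buyers pay.
Supply in terms of pb becomes qs = -867 + 8(pb + 15) = -747 + 8pb. Setting this equal to demand: 623 - 2pb = -747 + 8pb, so pb = 137.
Sellers receive ps = 137 + 15 = 152; q' = 623 − 2·137 = 349.
Government outlay = subsidy × quantity = 15 × 349 = 5235.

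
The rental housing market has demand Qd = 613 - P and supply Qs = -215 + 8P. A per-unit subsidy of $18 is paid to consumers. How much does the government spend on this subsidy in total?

Government cost = $9666

Pre-subsidy: 613 - P = -215 + 8P gives P* = 92, Q* = 521.
With the rebate, buyers effectively pay Pb = Ps − 18, where Ps is the price sellers receive.
Demand in terms of Ps becomes Qd = 613 − 1(Ps − 18) = 631 - Ps. Setting this equal to supply: 631 - Ps = -215 + 8Ps, so Ps = 94.
Buyers pay Pb = 94 − 18 = 76; Q' = -215 + 8·94 = 537.
Government outlay = subsidy × quantity = 18 × 537 = 9666.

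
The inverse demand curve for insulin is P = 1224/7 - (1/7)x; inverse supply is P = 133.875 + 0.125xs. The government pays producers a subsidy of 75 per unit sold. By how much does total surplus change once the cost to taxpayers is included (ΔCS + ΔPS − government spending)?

Pre-subsidy: 1224/7 - (1/7)x = 133.875 + 0.125x gives x* = 153 and P* = 153.
With the subsidy, sellers receive Ps = Pb + 75 for each unit, where Pb is the price buyers pay.
On the curves, Pb = 1224/7 - (1/7)x and Ps = 133.875 + 0.125x; the wedge Ps − Pb = 75 gives 133.875 + 0.125x − (1224/7 - (1/7)x) = 75, so x' = 433.
Then Pb = 1224/7 − (1/7)·433 = 113 and Ps = 133.875 + 0.125·433 = 188.
ΔCS = ½(153 + 433)(153 − 113) = 11720; ΔPS = ½(153 + 433)(188 − 153) = 10255.
Government spending = 75 × 433 = 32475.
Net change = 11720 + 10255 − 32475 = -10500. The loss equals the DWL triangle ½·75·280.

Net change in total surplus = -10500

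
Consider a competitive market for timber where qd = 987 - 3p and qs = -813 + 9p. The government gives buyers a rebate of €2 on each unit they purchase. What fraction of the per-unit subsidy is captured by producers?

Pre-subsidy: 987 - 3p = -813 + 9p gives p* = 150, q* = 537.
With the rebate, buyers effectively pay pb = ps − 2, where ps is the price sellers receive.
Demand in terms of ps becomes qd = 987 − 3(ps − 2) = 993 - 3ps. Setting this equal to supply: 993 - 3ps = -813 + 9ps, so ps = 150.5.
Buyers pay pb = 150.5 − 2 = 148.5; q' = -813 + 9·150.5 = 541.5.
Buyers' price falls by p* − pb = 150 − 148.5 = 1.5; sellers' price rises by ps − p* = 150.5 − 150 = 0.5.
So producers capture 0.5/2 = 0.25 of each unit of subsidy.

Producer share = 0.25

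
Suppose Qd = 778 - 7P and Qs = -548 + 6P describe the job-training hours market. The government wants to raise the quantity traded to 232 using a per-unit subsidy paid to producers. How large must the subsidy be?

At Q = 232, invert demand for the buyer price: Pb = (778 − 232)/7 = 78; invert supply for the seller price: Ps = (232 − (-548))/6 = 130.
The subsidy must fill the gap: s = Ps − Pb = 130 − 78 = 52.

Required subsidy s = 52 per unit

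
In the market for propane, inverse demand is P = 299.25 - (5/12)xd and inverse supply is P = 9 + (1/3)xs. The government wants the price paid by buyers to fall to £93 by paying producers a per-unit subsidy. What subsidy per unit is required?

Required subsidy s = £81 per unit

At a buyer price of 93, quantity demanded is 718.2 − 2.4·93 = 495.
Sellers supply 495 only when they receive Ps = 9 + (1/3)·495 = 174.
s = Ps − Pb = 174 − 93 = 81.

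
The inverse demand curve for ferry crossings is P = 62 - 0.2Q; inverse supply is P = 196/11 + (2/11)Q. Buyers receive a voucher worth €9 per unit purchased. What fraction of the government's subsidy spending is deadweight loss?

Pre-subsidy: 62 - 0.2Q = 196/11 + (2/11)Q gives Q* = 810/7 and P* = 272/7.
With the rebate, buyers effectively pay Pb = Ps − 9, where Ps is the price sellers receive.
On the curves, Pb = 62 - 0.2Q and Ps = 196/11 + (2/11)Q; the wedge Ps − Pb = 9 gives 196/11 + (2/11)Q − (62 - 0.2Q) = 9, so Q' = 975/7.
Then Pb = 62 − 0.2·(975/7) = 239/7 and Ps = 196/11 + (2/11)·(975/7) = 302/7.
ΔCS = ½(810/7 + 975/7)(272/7 − 239/7) = 8415/14; ΔPS = ½(810/7 + 975/7)(302/7 − 272/7) = 3825/7.
Government spending = 9 × 975/7 = 8775/7.
DWL = ½ × 9 × (975/7 − 810/7) = 1485/14; fraction = (1485/14) / (8775/7) = 11/130.

DWL / government spending = 11/130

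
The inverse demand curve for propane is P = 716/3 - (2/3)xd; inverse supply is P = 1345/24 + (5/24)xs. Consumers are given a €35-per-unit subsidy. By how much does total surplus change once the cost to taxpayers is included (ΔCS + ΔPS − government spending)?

Net change in total surplus = -€700

Pre-subsidy: 716/3 - (2/3)x = 1345/24 + (5/24)x gives x* = 1461/7 and P* = 2090/21.
With the rebate, buyers effectively pay Pb = Ps − 35, where Ps is the price sellers receive.
On the curves, Pb = 716/3 - (2/3)x and Ps = 1345/24 + (5/24)x; the wedge Ps − Pb = 35 gives 1345/24 + (5/24)x − (716/3 - (2/3)x) = 35, so x' = 1741/7.
Then Pb = 716/3 − (2/3)·(1741/7) = 510/7 and Ps = 1345/24 + (5/24)·(1741/7) = 755/7.
ΔCS = ½(1461/7 + 1741/7)(2090/21 − 510/7) = 128080/21; ΔPS = ½(1461/7 + 1741/7)(755/7 − 2090/21) = 40025/21.
Government spending = 35 × 1741/7 = 8705.
Net change = 128080/21 + 40025/21 − 8705 = -700. The loss equals the DWL triangle ½·35·40.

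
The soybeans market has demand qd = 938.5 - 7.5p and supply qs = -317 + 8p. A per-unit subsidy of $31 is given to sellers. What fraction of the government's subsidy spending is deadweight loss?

DWL / government spending = 60/451

Pre-subsidy: 938.5 - 7.5p = -317 + 8p gives p* = 81, q* = 331.
With the subsidy, sellers receive ps = pb + 31 for each unit, where pb is the price buyers pay.
Supply in terms of pb becomes qs = -317 + 8(pb + 31) = -69 + 8pb. Setting this equal to demand: 938.5 - 7.5pb = -69 + 8pb, so pb = 65.
Sellers receive ps = 65 + 31 = 96; q' = 938.5 − 7.5·65 = 451.
ΔCS = ½(331 + 451)(81 − 65) = 6256; ΔPS = ½(331 + 451)(96 − 81) = 5865.
Government spending = 31 × 451 = 13981.
DWL = ½ × 31 × (451 − 331) = 1860; fraction = 1860 / 13981 = 60/451.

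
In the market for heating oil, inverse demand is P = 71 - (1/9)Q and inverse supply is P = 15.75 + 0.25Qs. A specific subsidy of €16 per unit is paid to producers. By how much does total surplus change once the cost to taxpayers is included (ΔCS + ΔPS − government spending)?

Net change in total surplus = -4608/13

Pre-subsidy: 71 - (1/9)Q = 15.75 + 0.25Q gives Q* = 153 and P* = 54.
With the subsidy, sellers receive Ps = Pb + 16 for each unit, where Pb is the price buyers pay.
On the curves, Pb = 71 - (1/9)Q and Ps = 15.75 + 0.25Q; the wedge Ps − Pb = 16 gives 15.75 + 0.25Q − (71 - (1/9)Q) = 16, so Q' = 2565/13.
Then Pb = 71 − (1/9)·(2565/13) = 638/13 and Ps = 15.75 + 0.25·(2565/13) = 846/13.
ΔCS = ½(153 + 2565/13)(54 − 638/13) = 145728/169; ΔPS = ½(153 + 2565/13)(846/13 − 54) = 327888/169.
Government spending = 16 × 2565/13 = 41040/13.
Net change = 145728/169 + 327888/169 − 41040/13 = -4608/13. The loss equals the DWL triangle ½·16·576/13.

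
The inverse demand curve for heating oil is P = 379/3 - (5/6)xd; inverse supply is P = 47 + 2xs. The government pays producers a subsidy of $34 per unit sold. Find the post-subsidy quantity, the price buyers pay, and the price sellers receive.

x' = 40; buyers pay $93; sellers receive $127

Pre-subsidy: 379/3 - (5/6)x = 47 + 2x gives x* = 28 and P* = 103.
With the subsidy, sellers receive Ps = Pb + 34 for each unit, where Pb is the price buyers pay.
On the curves, Pb = 379/3 - (5/6)x and Ps = 47 + 2x; the wedge Ps − Pb = 34 gives 47 + 2x − (379/3 - (5/6)x) = 34, so x' = 40.
Then Pb = 379/3 − (5/6)·40 = 93 and Ps = 47 + 2·40 = 127.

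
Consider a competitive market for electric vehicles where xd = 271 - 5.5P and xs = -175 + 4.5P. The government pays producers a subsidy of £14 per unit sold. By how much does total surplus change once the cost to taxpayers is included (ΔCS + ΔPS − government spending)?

Net change in total surplus = -£242.55

Pre-subsidy: 271 - 5.5P = -175 + 4.5P gives P* = 44.6, x* = 25.7.
With the subsidy, sellers receive Ps = Pb + 14 for each unit, where Pb is the price buyers pay.
Supply in terms of Pb becomes xs = -175 + 4.5(Pb + 14) = -112 + 4.5Pb. Setting this equal to demand: 271 - 5.5Pb = -112 + 4.5Pb, so Pb = 38.3.
Sellers receive Ps = 38.3 + 14 = 52.3; x' = 271 − 5.5·38.3 = 60.35.
ΔCS = ½(25.7 + 60.35)(44.6 − 38.3) = 271.0575; ΔPS = ½(25.7 + 60.35)(52.3 − 44.6) = 331.2925.
Government spending = 14 × 60.35 = 844.9.
Net change = 271.0575 + 331.2925 − 844.9 = -242.55. The loss equals the DWL triangle ½·14·34.65.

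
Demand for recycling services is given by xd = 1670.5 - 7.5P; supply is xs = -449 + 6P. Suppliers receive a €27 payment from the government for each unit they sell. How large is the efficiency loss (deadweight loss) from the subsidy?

Pre-subsidy: 1670.5 - 7.5P = -449 + 6P gives P* = 157, x* = 493.
With the subsidy, sellers receive Ps = Pb + 27 for each unit, where Pb is the price buyers pay.
Supply in terms of Pb becomes xs = -449 + 6(Pb + 27) = -287 + 6Pb. Setting this equal to demand: 1670.5 - 7.5Pb = -287 + 6Pb, so Pb = 145.
Sellers receive Ps = 145 + 27 = 172; x' = 1670.5 − 7.5·145 = 583.
The subsidy expands output by 583 − 493 = 90 past the efficient level; on those units the gap between marginal cost and willingness to pay runs from 0 up to 27.
DWL = ½ × 27 × 90 = 1215.

Deadweight loss = €1215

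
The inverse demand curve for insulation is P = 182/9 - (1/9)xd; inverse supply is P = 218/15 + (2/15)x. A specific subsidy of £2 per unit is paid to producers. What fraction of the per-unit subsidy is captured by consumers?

Consumer share = 5/11

Pre-subsidy: 182/9 - (1/9)x = 218/15 + (2/15)x gives x* = 256/11 and P* = 194/11.
With the subsidy, sellers receive Ps = Pb + 2 for each unit, where Pb is the price buyers pay.
On the curves, Pb = 182/9 - (1/9)x and Ps = 218/15 + (2/15)x; the wedge Ps − Pb = 2 gives 218/15 + (2/15)x − (182/9 - (1/9)x) = 2, so x' = 346/11.
Then Pb = 182/9 − (1/9)·(346/11) = 184/11 and Ps = 218/15 + (2/15)·(346/11) = 206/11.
Buyers' price falls by P* − Pb = 194/11 − 184/11 = 10/11; sellers' price rises by Ps − P* = 206/11 − 194/11 = 12/11.
So consumers capture (10/11)/2 = 5/11 of each unit of subsidy.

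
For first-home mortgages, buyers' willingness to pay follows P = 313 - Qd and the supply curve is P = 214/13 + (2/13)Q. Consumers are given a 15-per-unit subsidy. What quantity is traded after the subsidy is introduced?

Pre-subsidy: 313 - Q = 214/13 + (2/13)Q gives Q* = 257 and P* = 56.
With the rebate, buyers effectively pay Pb = Ps − 15, where Ps is the price sellers receive.
On the curves, Pb = 313 - Q and Ps = 214/13 + (2/13)Q; the wedge Ps − Pb = 15 gives 214/13 + (2/13)Q − (313 - Q) = 15, so Q' = 270.
Then Pb = 313 − 1·270 = 43 and Ps = 214/13 + (2/13)·270 = 58.

Q' = 270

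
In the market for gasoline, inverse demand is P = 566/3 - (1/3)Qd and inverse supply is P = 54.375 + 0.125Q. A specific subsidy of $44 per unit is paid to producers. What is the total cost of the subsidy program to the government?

Pre-subsidy: 566/3 - (1/3)Q = 54.375 + 0.125Q gives Q* = 293 and P* = 91.
With the subsidy, sellers receive Ps = Pb + 44 for each unit, where Pb is the price buyers pay.
On the curves, Pb = 566/3 - (1/3)Q and Ps = 54.375 + 0.125Q; the wedge Ps − Pb = 44 gives 54.375 + 0.125Q − (566/3 - (1/3)Q) = 44, so Q' = 389.
Then Pb = 566/3 − (1/3)·389 = 59 and Ps = 54.375 + 0.125·389 = 103.
Government outlay = subsidy × quantity = 44 × 389 = 17116.

Government cost = $17116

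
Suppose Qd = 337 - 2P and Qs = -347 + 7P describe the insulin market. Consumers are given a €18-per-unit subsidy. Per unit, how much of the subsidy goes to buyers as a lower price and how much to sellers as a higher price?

Pre-subsidy: 337 - 2P = -347 + 7P gives P* = 76, Q* = 185.
With the rebate, buyers effectively pay Pb = Ps − 18, where Ps is the price sellers receive.
Demand in terms of Ps becomes Qd = 337 − 2(Ps − 18) = 373 - 2Ps. Setting this equal to supply: 373 - 2Ps = -347 + 7Ps, so Ps = 80.
Buyers pay Pb = 80 − 18 = 62; Q' = -347 + 7·80 = 213.
Buyers' price falls by P* − Pb = 76 − 62 = 14; sellers' price rises by Ps − P* = 80 − 76 = 4.

Buyers gain €14 per unit; sellers gain €4 per unit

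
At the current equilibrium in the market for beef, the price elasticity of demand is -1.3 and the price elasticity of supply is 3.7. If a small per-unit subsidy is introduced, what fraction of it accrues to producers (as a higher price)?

Producer share = 0.26

For a small subsidy around the equilibrium, the benefit split depends on the relative slopes, which at a point are proportional to the elasticities.
Buyer share = εs/(εs + |εd|) = 3.7/(3.7 + 1.3) = 0.74; seller share = |εd|/(εs + |εd|) = 0.26.
So producers capture 0.26 of the subsidy.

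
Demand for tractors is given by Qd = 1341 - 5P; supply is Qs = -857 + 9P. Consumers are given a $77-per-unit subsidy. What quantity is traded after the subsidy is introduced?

Q' = 803.5

Pre-subsidy: 1341 - 5P = -857 + 9P gives P* = 157, Q* = 556.
With the rebate, buyers effectively pay Pb = Ps − 77, where Ps is the price sellers receive.
Demand in terms of Ps becomes Qd = 1341 − 5(Ps − 77) = 1726 - 5Ps. Setting this equal to supply: 1726 - 5Ps = -857 + 9Ps, so Ps = 184.5.
Buyers pay Pb = 184.5 − 77 = 107.5; Q' = -857 + 9·184.5 = 803.5.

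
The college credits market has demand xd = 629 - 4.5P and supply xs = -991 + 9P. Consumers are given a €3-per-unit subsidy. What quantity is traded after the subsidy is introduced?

Pre-subsidy: 629 - 4.5P = -991 + 9P gives P* = 120, x* = 89.
With the rebate, buyers effectively pay Pb = Ps − 3, where Ps is the price sellers receive.
Demand in terms of Ps becomes xd = 629 − 4.5(Ps − 3) = 642.5 - 4.5Ps. Setting this equal to supply: 642.5 - 4.5Ps = -991 + 9Ps, so Ps = 121.
Buyers pay Pb = 121 − 3 = 118; x' = -991 + 9·121 = 98.

x' = 98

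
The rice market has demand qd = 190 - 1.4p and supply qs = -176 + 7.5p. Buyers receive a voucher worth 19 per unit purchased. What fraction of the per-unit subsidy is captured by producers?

Pre-subsidy: 190 - 1.4p = -176 + 7.5p gives p* = 3660/89, q* = 11786/89.
With the rebate, buyers effectively pay pb = ps − 19, where ps is the price sellers receive.
Demand in terms of ps becomes qd = 190 − 1.4(ps − 19) = 216.6 - 1.4ps. Setting this equal to supply: 216.6 - 1.4ps = -176 + 7.5ps, so ps = 3926/89.
Buyers pay pb = 3926/89 − 19 = 2235/89; q' = -176 + 7.5·(3926/89) = 13781/89.
Buyers' price falls by p* − pb = 3660/89 − 2235/89 = 1425/89; sellers' price rises by ps − p* = 3926/89 − 3660/89 = 266/89.
So producers capture (266/89)/19 = 14/89 of each unit of subsidy.

Producer share = 14/89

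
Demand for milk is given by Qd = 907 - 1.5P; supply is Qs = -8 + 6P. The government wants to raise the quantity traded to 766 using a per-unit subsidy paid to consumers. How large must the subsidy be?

Required subsidy s = 35 per unit

At Q = 766, invert demand for the buyer price: Pb = (907 − 766)/1.5 = 94; invert supply for the seller price: Ps = (766 − (-8))/6 = 129.
The subsidy must fill the gap: s = Ps − Pb = 129 − 94 = 35.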